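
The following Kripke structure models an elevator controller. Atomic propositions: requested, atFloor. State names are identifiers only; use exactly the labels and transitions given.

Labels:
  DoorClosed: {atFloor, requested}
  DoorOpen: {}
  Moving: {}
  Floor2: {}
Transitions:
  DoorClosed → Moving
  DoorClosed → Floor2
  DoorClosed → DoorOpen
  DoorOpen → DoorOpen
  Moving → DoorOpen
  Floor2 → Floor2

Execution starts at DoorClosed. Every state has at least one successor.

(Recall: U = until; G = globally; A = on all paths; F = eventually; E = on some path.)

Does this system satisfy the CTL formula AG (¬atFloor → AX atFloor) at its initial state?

States satisfying ¬atFloor → AX atFloor: {DoorClosed}.
States satisfying AG (¬atFloor → AX atFloor): ∅.
DoorOpen is reachable from DoorClosed and violates ¬atFloor → AX atFloor, so AG fails at DoorClosed.
DoorClosed ∉ Sat(AG (¬atFloor → AX atFloor)).

Does not hold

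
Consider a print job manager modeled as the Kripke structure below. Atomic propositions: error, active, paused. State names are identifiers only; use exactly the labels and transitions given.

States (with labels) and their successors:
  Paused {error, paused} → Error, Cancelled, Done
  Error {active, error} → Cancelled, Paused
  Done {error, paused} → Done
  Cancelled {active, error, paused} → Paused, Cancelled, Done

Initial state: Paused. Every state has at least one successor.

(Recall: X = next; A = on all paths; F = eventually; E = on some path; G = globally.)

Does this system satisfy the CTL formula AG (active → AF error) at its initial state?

Satisfied

States satisfying active → AF error: {Paused, Error, Done, Cancelled}.
States satisfying AG (active → AF error): {Paused, Error, Done, Cancelled}.
Every state reachable from Paused satisfies active → AF error.
Paused ∈ Sat(AG (active → AF error)).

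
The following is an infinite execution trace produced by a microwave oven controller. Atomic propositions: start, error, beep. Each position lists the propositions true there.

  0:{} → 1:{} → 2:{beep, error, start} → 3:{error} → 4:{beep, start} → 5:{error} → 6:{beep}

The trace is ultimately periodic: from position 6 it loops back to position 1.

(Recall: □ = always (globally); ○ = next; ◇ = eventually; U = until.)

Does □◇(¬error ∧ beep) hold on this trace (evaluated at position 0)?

◇(¬error ∧ beep) holds at every position 0..6, and those are all positions ever visited, so □◇(¬error ∧ beep) holds.

Satisfied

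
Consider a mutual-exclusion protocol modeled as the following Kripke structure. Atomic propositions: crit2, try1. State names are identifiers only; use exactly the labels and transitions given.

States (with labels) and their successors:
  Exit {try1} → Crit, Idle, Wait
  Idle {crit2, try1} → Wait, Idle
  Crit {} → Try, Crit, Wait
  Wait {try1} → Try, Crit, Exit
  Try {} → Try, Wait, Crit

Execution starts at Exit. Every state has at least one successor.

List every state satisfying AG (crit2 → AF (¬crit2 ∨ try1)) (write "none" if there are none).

{Exit, Idle, Crit, Wait, Try}

States satisfying crit2 → AF (¬crit2 ∨ try1): {Exit, Idle, Crit, Wait, Try}.
States satisfying AG (crit2 → AF (¬crit2 ∨ try1)): {Exit, Idle, Crit, Wait, Try}.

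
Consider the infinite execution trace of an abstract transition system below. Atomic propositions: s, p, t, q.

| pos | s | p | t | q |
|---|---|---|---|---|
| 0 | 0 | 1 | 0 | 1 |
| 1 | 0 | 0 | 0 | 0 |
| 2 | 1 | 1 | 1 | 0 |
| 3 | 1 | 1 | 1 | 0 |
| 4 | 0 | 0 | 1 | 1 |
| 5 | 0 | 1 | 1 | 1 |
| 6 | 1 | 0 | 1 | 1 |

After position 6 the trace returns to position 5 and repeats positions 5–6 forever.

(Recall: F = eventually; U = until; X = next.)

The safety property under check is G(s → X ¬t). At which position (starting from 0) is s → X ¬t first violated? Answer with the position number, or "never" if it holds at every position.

Check s → X ¬t at each position in order: 0 ✓, 1 ✓.
At position 2 the labels are {p, s, t} and the next position 3 has {p, s, t}, so s → X ¬t is false there. This is the first violation.

2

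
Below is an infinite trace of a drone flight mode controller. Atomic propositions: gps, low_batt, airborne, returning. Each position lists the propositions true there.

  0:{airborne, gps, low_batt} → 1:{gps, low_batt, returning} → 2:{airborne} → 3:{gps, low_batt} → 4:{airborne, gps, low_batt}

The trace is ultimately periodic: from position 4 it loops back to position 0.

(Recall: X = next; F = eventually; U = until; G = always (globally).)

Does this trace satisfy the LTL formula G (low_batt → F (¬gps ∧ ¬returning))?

Yes

low_batt → F (¬gps ∧ ¬returning) holds at every position 0..4, and those are all positions ever visited, so G (low_batt → F (¬gps ∧ ¬returning)) holds.
Positions where low_batt holds: 0, 1, 3, 4.
Check F (¬gps ∧ ¬returning) at each: 0→ok, 1→ok, 3→ok, 4→ok.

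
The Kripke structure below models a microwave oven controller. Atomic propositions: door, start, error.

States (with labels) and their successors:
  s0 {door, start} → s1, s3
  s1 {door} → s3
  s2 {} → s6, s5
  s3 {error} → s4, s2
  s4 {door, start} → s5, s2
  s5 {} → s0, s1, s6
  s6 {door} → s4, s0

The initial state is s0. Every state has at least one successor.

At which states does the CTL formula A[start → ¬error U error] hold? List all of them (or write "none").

States satisfying start → ¬error: {s0, s1, s2, s3, s4, s5, s6}.
States satisfying error: {s3}.
States satisfying A[start → ¬error U error]: {s0, s1, s3}.

{s0, s1, s3}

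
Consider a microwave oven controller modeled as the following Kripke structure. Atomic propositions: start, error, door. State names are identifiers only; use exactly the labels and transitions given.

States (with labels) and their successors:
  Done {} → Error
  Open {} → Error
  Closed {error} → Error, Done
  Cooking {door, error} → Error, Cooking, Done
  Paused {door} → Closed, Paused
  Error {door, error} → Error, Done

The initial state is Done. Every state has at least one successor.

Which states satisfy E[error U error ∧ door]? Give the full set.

{Closed, Cooking, Error}

States satisfying error: {Closed, Cooking, Error}.
States satisfying error ∧ door: {Cooking, Error}.
States satisfying E[error U error ∧ door]: {Closed, Cooking, Error}.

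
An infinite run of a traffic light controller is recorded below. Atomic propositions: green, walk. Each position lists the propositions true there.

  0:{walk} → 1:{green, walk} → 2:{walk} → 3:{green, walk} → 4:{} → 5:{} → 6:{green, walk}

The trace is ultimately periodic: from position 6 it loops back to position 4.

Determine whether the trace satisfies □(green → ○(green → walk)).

green → ○(green → walk) holds at every position 0..6, and those are all positions ever visited, so □(green → ○(green → walk)) holds.
Positions where green holds: 1, 3, 6.
Check ○(green → walk) at each: 1→ok, 3→ok, 6→ok.

Yes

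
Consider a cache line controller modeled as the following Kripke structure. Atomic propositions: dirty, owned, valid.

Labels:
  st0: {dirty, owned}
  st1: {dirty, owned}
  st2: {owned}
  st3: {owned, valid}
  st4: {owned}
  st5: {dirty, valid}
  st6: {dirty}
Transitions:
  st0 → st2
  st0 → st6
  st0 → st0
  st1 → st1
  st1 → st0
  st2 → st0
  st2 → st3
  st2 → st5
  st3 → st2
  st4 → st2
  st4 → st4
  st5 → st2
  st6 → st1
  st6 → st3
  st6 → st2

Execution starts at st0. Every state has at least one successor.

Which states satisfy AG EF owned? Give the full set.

{st0, st1, st2, st3, st4, st5, st6}

States satisfying EF owned: {st0, st1, st2, st3, st4, st5, st6}.
States satisfying AG EF owned: {st0, st1, st2, st3, st4, st5, st6}.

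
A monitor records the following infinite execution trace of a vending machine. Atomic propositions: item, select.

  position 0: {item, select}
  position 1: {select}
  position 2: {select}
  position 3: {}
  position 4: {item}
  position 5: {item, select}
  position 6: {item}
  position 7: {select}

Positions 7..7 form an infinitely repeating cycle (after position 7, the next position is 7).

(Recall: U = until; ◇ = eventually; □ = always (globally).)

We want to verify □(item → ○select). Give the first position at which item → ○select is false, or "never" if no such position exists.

5

Check item → ○select at each position in order: 0 ✓, 1 ✓, 2 ✓, 3 ✓, 4 ✓.
At position 5 the labels are {item, select} and the next position 6 has {item}, so item → ○select is false there. This is the first violation.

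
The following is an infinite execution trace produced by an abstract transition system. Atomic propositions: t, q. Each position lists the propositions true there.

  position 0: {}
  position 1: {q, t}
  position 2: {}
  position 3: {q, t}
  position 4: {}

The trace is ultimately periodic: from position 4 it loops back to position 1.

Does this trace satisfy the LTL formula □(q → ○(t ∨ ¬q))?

q → ○(t ∨ ¬q) holds at every position 0..4, and those are all positions ever visited, so □(q → ○(t ∨ ¬q)) holds.
Positions where q holds: 1, 3.
Check ○(t ∨ ¬q) at each: 1→ok, 3→ok.

Yes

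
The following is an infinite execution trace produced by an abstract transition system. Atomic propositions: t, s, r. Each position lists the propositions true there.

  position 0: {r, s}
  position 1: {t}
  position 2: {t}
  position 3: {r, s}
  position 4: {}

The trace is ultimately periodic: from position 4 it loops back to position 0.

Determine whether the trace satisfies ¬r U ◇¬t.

Yes

Walking from position 0: ◇¬t first holds at position 0, and ¬r holds at every earlier position along the way, so ¬r U ◇¬t holds.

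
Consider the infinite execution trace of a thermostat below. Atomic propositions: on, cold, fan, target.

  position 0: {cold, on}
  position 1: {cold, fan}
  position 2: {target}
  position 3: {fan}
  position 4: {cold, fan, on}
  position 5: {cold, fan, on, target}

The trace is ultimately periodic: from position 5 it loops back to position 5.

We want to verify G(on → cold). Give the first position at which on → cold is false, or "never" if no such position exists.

on → cold holds at every position 0..5, and those are all the positions the trace ever visits, so the invariant G(on → cold) is never violated.

never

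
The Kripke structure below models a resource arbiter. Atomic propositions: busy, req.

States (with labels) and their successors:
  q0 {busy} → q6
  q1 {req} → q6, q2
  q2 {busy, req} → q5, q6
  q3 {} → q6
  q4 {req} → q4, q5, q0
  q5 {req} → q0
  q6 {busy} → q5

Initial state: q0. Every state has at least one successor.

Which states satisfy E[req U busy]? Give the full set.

{q0, q1, q2, q4, q5, q6}

States satisfying req: {q1, q2, q4, q5}.
States satisfying busy: {q0, q2, q6}.
States satisfying E[req U busy]: {q0, q1, q2, q4, q5, q6}.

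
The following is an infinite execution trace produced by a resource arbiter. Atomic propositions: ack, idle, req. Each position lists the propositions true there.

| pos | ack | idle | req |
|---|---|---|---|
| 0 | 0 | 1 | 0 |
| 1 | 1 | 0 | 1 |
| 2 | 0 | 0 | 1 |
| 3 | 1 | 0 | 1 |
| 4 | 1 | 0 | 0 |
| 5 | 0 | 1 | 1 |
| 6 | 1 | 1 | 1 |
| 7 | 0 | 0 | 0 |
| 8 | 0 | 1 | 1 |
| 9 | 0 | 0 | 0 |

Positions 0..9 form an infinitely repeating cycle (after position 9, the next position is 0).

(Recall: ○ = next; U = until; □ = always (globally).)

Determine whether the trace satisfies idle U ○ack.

Yes

Walking from position 0: ○ack first holds at position 0, and idle holds at every earlier position along the way, so idle U ○ack holds.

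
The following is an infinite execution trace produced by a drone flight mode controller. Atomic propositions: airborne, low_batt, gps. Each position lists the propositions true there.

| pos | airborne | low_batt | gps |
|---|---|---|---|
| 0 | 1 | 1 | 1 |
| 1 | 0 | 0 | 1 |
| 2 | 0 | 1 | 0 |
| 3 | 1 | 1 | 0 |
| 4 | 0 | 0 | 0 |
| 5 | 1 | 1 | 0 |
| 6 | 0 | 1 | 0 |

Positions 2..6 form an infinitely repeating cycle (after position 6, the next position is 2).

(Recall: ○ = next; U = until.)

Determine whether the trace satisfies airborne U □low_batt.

No

Walking from position 0: at position 1, □low_batt has not yet held and airborne fails, so airborne U □low_batt is false.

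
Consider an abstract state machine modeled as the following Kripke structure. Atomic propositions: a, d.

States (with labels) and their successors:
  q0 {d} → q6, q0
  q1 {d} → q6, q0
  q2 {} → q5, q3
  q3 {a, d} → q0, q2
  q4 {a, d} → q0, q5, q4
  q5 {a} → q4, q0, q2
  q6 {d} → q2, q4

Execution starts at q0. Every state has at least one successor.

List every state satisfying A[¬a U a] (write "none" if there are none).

States satisfying ¬a: {q0, q1, q2, q6}.
States satisfying a: {q3, q4, q5}.
States satisfying A[¬a U a]: {q2, q3, q4, q5, q6}.

{q2, q3, q4, q5, q6}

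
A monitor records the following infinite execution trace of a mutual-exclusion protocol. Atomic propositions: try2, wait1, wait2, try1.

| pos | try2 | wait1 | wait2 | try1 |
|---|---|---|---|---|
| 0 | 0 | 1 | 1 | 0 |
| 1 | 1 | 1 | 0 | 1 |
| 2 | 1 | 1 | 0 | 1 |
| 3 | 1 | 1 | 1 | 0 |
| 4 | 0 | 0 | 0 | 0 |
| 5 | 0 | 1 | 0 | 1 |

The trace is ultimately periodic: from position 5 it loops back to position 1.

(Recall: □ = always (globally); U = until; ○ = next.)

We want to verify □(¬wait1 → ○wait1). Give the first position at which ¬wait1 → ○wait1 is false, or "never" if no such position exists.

¬wait1 → ○wait1 holds at every position 0..5, and those are all the positions the trace ever visits, so the invariant □(¬wait1 → ○wait1) is never violated.

never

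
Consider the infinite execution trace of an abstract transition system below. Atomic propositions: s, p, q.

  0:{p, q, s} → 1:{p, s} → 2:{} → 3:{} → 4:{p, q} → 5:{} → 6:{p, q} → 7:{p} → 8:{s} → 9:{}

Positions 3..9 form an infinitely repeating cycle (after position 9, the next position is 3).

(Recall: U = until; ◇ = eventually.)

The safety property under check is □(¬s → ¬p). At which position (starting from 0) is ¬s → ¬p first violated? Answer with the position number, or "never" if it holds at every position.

4

Check ¬s → ¬p at each position in order: 0 ✓, 1 ✓, 2 ✓, 3 ✓.
At position 4 the labels are {p, q}, so ¬s → ¬p is false there. This is the first violation.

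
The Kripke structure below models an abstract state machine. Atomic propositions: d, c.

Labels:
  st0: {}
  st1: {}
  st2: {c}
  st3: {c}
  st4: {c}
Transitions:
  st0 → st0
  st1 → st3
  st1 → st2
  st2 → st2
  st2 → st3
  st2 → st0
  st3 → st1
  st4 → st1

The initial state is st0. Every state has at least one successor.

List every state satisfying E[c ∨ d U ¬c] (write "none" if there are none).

{st0, st1, st2, st3, st4}

States satisfying c ∨ d: {st2, st3, st4}.
States satisfying ¬c: {st0, st1}.
States satisfying E[c ∨ d U ¬c]: {st0, st1, st2, st3, st4}.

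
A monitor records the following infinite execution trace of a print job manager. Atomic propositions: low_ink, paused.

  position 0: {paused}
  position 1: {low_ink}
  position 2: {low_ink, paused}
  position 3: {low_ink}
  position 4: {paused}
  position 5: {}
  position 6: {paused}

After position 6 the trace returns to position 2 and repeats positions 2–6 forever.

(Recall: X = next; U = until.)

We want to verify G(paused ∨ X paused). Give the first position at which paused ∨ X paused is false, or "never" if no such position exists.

never

paused ∨ X paused holds at every position 0..6, and those are all the positions the trace ever visits, so the invariant G(paused ∨ X paused) is never violated.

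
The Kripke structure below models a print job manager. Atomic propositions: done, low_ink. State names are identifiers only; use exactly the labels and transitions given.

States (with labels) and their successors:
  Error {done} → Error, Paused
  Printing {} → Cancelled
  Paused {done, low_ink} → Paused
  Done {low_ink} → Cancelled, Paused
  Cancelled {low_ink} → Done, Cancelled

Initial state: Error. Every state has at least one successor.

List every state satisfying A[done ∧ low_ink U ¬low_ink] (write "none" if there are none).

{Error, Printing}

States satisfying done ∧ low_ink: {Paused}.
States satisfying ¬low_ink: {Error, Printing}.
States satisfying A[done ∧ low_ink U ¬low_ink]: {Error, Printing}.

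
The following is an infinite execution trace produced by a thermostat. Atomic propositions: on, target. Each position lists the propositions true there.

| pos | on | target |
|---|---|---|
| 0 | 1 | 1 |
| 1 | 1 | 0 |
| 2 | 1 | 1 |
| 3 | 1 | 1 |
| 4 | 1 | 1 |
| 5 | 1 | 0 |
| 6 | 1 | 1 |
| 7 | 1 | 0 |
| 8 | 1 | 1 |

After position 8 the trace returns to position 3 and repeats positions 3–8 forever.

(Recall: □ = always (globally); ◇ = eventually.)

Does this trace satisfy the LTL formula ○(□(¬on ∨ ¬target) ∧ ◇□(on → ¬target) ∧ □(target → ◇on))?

No

The position after 0 is 1; □(¬on ∨ ¬target) ∧ ◇□(on → ¬target) ∧ □(target → ◇on) is false there.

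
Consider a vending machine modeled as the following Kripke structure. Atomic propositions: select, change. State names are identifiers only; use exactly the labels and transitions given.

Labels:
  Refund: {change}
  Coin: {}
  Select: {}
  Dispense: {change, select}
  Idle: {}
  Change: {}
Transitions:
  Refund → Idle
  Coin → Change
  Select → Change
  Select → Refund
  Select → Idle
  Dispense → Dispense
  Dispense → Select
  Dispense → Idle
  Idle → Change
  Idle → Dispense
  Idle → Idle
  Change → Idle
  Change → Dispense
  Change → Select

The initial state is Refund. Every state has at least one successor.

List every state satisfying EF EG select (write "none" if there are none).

{Refund, Coin, Select, Dispense, Idle, Change}

States satisfying EG select: {Dispense}.
States satisfying EF EG select: {Refund, Coin, Select, Dispense, Idle, Change}.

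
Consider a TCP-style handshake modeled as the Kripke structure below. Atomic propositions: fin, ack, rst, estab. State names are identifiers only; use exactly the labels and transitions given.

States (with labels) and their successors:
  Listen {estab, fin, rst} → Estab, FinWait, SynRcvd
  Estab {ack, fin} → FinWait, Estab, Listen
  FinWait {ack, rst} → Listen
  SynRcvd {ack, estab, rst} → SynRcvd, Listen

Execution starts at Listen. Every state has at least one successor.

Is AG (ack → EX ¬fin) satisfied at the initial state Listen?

States satisfying ack → EX ¬fin: {Listen, Estab, SynRcvd}.
States satisfying AG (ack → EX ¬fin): ∅.
FinWait is reachable from Listen and violates ack → EX ¬fin, so AG fails at Listen.
Listen ∉ Sat(AG (ack → EX ¬fin)).

No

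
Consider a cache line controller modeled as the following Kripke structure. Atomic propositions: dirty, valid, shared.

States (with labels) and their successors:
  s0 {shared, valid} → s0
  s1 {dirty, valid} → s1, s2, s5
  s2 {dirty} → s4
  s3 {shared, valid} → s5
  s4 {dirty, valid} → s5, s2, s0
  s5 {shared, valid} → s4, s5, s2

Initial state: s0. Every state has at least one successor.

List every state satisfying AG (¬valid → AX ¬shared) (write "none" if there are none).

States satisfying ¬valid → AX ¬shared: {s0, s1, s2, s3, s4, s5}.
States satisfying AG (¬valid → AX ¬shared): {s0, s1, s2, s3, s4, s5}.

{s0, s1, s2, s3, s4, s5}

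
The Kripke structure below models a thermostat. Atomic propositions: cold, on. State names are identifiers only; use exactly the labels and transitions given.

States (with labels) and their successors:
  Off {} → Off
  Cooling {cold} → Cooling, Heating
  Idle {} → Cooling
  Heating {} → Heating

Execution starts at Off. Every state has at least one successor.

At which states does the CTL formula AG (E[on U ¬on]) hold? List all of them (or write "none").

{Off, Cooling, Idle, Heating}

States satisfying E[on U ¬on]: {Off, Cooling, Idle, Heating}.
States satisfying AG (E[on U ¬on]): {Off, Cooling, Idle, Heating}.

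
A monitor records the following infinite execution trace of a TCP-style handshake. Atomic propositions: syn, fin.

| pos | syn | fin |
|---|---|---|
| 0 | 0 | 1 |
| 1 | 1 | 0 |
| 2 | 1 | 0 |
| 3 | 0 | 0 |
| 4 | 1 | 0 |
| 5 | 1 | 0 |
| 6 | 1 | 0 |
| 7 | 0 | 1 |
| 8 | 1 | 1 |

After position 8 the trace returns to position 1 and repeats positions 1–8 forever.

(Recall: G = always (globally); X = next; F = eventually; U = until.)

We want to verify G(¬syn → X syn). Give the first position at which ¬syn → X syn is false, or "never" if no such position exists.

¬syn → X syn holds at every position 0..8, and those are all the positions the trace ever visits, so the invariant G(¬syn → X syn) is never violated.

never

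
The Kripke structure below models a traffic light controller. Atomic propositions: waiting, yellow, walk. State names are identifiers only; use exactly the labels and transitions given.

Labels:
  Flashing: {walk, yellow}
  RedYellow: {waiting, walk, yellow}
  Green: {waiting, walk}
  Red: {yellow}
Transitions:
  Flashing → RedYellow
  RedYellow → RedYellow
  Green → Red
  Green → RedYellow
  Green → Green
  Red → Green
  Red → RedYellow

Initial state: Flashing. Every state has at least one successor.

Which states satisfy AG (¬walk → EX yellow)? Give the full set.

States satisfying ¬walk → EX yellow: {Flashing, RedYellow, Green, Red}.
States satisfying AG (¬walk → EX yellow): {Flashing, RedYellow, Green, Red}.

{Flashing, RedYellow, Green, Red}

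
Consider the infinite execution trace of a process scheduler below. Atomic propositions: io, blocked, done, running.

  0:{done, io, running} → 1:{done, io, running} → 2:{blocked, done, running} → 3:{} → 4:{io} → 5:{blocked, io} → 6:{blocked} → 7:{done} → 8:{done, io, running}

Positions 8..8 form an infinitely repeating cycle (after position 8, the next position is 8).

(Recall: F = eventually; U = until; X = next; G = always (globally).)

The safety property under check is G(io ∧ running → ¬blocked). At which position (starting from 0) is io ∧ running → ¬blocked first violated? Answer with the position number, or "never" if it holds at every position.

io ∧ running → ¬blocked holds at every position 0..8, and those are all the positions the trace ever visits, so the invariant G(io ∧ running → ¬blocked) is never violated.

never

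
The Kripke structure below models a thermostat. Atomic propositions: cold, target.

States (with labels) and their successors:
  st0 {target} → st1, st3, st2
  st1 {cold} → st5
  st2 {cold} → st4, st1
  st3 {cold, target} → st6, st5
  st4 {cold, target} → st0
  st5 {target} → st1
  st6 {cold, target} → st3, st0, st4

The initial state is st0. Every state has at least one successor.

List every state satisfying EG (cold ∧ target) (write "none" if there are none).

{st3, st6}

States satisfying cold ∧ target: {st3, st4, st6}.
States satisfying EG (cold ∧ target): {st3, st6}.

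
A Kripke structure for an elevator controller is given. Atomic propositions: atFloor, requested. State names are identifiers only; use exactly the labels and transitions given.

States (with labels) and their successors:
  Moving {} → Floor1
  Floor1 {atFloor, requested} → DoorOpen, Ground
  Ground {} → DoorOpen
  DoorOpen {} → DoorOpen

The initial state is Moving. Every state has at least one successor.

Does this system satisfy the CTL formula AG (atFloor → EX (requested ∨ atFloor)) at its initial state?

Violated

States satisfying atFloor → EX (requested ∨ atFloor): {Moving, Ground, DoorOpen}.
States satisfying AG (atFloor → EX (requested ∨ atFloor)): {Ground, DoorOpen}.
Floor1 is reachable from Moving and violates atFloor → EX (requested ∨ atFloor), so AG fails at Moving.
Moving ∉ Sat(AG (atFloor → EX (requested ∨ atFloor))).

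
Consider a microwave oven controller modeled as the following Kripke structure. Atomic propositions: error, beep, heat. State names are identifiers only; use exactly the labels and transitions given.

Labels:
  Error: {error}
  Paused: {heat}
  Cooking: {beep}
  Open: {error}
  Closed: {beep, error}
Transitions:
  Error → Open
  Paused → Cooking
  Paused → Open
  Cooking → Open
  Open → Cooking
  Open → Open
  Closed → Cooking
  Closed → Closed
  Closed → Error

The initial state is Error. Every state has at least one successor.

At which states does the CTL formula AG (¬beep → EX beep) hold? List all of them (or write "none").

{Paused, Cooking, Open}

States satisfying ¬beep → EX beep: {Paused, Cooking, Open, Closed}.
States satisfying AG (¬beep → EX beep): {Paused, Cooking, Open}.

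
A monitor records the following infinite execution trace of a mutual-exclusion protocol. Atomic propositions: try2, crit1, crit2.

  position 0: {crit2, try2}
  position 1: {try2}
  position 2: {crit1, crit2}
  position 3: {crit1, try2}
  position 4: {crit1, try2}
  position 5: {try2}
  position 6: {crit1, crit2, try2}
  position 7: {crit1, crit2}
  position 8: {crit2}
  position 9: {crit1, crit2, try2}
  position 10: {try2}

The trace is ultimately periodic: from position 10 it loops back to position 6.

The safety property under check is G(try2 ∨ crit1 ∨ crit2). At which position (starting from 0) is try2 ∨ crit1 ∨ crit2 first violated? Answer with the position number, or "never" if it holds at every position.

try2 ∨ crit1 ∨ crit2 holds at every position 0..10, and those are all the positions the trace ever visits, so the invariant G(try2 ∨ crit1 ∨ crit2) is never violated.

never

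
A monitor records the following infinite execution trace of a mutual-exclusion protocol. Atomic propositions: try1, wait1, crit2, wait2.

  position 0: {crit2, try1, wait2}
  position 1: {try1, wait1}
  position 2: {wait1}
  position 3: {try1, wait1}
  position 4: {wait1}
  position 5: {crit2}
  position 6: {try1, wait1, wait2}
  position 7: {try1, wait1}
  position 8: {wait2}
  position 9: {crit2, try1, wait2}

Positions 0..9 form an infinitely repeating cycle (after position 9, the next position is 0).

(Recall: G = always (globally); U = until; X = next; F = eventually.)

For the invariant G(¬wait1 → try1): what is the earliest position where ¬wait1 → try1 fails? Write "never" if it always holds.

Check ¬wait1 → try1 at each position in order: 0 ✓, 1 ✓, 2 ✓, 3 ✓, 4 ✓.
At position 5 the labels are {crit2}, so ¬wait1 → try1 is false there. This is the first violation.

5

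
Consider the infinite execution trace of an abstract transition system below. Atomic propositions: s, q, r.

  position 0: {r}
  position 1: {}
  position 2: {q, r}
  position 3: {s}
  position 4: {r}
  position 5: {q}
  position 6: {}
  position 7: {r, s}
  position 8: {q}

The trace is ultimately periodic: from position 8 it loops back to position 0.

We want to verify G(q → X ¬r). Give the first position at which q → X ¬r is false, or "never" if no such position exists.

Check q → X ¬r at each position in order: 0 ✓, 1 ✓, 2 ✓, 3 ✓, 4 ✓, 5 ✓, 6 ✓, 7 ✓.
At position 8 the labels are {q} and the next position 0 has {r}, so q → X ¬r is false there. This is the first violation.

8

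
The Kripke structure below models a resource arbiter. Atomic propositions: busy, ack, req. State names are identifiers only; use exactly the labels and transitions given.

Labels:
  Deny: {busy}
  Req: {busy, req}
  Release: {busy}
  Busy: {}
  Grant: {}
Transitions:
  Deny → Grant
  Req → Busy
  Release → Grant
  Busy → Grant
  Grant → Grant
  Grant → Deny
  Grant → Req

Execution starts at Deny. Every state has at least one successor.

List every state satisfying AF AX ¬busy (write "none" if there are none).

States satisfying AX ¬busy: {Deny, Req, Release, Busy}.
States satisfying AF AX ¬busy: {Deny, Req, Release, Busy}.

{Deny, Req, Release, Busy}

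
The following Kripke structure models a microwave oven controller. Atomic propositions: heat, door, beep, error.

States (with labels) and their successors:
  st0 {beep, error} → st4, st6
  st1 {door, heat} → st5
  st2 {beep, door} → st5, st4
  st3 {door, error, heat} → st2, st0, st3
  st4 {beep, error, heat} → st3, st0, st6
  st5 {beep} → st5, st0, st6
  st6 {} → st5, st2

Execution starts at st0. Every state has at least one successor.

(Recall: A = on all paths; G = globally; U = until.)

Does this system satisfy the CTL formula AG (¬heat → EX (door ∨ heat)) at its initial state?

No

States satisfying ¬heat → EX (door ∨ heat): {st0, st1, st2, st3, st4, st6}.
States satisfying AG (¬heat → EX (door ∨ heat)): ∅.
st5 is reachable from st0 and violates ¬heat → EX (door ∨ heat), so AG fails at st0.
st0 ∉ Sat(AG (¬heat → EX (door ∨ heat))).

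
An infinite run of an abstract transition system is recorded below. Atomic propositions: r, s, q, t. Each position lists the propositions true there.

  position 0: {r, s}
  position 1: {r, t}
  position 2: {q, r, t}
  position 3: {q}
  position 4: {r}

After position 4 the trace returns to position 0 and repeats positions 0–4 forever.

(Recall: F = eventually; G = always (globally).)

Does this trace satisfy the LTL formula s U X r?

Walking from position 0: X r first holds at position 0, and s holds at every earlier position along the way, so s U X r holds.

Holds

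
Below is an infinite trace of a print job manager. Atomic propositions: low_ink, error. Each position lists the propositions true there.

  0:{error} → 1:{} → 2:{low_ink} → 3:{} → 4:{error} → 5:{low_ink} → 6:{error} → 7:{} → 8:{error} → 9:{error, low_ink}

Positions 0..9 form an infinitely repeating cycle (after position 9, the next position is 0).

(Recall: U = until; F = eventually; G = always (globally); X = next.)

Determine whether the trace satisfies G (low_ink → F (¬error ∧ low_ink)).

low_ink → F (¬error ∧ low_ink) holds at every position 0..9, and those are all positions ever visited, so G (low_ink → F (¬error ∧ low_ink)) holds.
Positions where low_ink holds: 2, 5, 9.
Check F (¬error ∧ low_ink) at each: 2→ok, 5→ok, 9→ok.

Yes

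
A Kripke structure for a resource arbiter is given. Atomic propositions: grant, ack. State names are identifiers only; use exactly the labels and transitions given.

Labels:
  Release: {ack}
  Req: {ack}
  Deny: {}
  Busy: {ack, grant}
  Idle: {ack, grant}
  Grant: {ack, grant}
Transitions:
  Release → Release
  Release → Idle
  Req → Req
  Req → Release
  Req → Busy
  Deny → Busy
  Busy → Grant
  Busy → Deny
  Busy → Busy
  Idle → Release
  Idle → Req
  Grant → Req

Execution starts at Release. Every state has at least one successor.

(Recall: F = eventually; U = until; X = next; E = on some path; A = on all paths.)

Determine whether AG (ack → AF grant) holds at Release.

Does not hold

States satisfying ack → AF grant: {Deny, Busy, Idle, Grant}.
States satisfying AG (ack → AF grant): ∅.
Release is reachable from Release and violates ack → AF grant, so AG fails at Release.
Release ∉ Sat(AG (ack → AF grant)).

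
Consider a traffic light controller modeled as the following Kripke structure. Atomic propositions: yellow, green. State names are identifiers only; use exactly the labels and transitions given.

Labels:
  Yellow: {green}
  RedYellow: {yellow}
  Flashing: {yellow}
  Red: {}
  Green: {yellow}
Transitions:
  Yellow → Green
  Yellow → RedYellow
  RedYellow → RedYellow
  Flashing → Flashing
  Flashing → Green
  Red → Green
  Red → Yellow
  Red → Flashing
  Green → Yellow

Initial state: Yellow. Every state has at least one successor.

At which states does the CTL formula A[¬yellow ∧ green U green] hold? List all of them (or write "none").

{Yellow}

States satisfying ¬yellow ∧ green: {Yellow}.
States satisfying green: {Yellow}.
States satisfying A[¬yellow ∧ green U green]: {Yellow}.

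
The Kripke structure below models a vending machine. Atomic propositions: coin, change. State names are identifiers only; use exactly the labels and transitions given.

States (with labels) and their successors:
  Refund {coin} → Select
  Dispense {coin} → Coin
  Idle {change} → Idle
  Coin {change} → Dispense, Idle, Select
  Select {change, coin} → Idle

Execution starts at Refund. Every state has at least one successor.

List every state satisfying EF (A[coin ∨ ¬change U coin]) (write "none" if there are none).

{Refund, Dispense, Coin, Select}

States satisfying A[coin ∨ ¬change U coin]: {Refund, Dispense, Select}.
States satisfying EF (A[coin ∨ ¬change U coin]): {Refund, Dispense, Coin, Select}.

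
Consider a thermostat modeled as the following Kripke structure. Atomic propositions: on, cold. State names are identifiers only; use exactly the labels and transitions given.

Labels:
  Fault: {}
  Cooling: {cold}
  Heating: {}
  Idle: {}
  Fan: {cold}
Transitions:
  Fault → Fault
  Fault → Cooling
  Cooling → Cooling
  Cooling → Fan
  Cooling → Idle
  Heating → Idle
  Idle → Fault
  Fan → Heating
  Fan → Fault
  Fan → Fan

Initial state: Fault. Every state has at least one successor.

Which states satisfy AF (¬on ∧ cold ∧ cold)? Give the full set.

{Cooling, Fan}

States satisfying ¬on ∧ cold ∧ cold: {Cooling, Fan}.
States satisfying AF (¬on ∧ cold ∧ cold): {Cooling, Fan}.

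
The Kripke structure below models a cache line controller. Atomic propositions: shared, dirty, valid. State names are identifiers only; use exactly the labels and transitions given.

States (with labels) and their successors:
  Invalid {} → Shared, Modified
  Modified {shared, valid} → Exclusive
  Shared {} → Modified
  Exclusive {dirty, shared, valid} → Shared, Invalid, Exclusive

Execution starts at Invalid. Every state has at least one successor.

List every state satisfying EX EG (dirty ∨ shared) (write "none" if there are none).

States satisfying EG (dirty ∨ shared): {Modified, Exclusive}.
States satisfying EX EG (dirty ∨ shared): {Invalid, Modified, Shared, Exclusive}.

{Invalid, Modified, Shared, Exclusive}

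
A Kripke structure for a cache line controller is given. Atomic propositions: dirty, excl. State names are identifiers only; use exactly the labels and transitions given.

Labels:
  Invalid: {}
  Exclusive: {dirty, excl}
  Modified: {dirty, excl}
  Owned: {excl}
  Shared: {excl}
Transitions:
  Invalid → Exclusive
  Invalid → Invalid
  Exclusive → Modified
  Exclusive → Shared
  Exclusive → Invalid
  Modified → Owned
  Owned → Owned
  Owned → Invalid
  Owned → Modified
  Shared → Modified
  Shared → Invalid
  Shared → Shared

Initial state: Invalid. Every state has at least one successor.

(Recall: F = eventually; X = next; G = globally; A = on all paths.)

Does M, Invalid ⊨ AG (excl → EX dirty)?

Does not hold

States satisfying excl → EX dirty: {Invalid, Exclusive, Owned, Shared}.
States satisfying AG (excl → EX dirty): ∅.
Modified is reachable from Invalid and violates excl → EX dirty, so AG fails at Invalid.
Invalid ∉ Sat(AG (excl → EX dirty)).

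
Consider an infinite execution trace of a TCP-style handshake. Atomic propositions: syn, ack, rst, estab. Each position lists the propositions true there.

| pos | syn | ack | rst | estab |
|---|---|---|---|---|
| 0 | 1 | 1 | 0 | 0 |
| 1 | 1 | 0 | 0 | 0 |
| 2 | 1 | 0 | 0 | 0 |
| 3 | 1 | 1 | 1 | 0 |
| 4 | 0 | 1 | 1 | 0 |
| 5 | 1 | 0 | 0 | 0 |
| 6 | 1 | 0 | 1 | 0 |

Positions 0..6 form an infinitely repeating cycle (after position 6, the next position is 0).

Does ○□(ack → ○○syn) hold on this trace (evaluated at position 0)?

Yes

The position after 0 is 1; □(ack → ○○syn) is true there.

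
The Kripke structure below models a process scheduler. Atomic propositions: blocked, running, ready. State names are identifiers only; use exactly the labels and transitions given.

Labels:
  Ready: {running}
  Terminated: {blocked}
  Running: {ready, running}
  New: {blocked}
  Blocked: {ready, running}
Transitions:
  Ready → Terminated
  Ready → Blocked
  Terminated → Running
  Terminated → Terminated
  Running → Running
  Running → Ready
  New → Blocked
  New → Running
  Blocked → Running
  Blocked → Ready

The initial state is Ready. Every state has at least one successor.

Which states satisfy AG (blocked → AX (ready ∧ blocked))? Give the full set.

none

States satisfying blocked → AX (ready ∧ blocked): {Ready, Running, Blocked}.
States satisfying AG (blocked → AX (ready ∧ blocked)): ∅.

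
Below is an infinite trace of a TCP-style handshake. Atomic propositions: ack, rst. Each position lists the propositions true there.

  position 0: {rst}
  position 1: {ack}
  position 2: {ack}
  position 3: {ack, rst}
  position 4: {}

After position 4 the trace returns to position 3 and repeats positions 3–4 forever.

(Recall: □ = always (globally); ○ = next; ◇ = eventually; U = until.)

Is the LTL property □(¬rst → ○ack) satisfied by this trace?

¬rst → ○ack holds at every position 0..4, and those are all positions ever visited, so □(¬rst → ○ack) holds.
Positions where ¬rst holds: 1, 2, 4.
Check ○ack at each: 1→ok, 2→ok, 4→ok.

Holds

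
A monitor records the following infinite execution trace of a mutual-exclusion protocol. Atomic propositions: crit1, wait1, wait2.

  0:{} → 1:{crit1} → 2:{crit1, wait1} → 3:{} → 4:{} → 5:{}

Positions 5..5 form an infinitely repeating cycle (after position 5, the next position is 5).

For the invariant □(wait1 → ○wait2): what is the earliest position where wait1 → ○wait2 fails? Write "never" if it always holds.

2

Check wait1 → ○wait2 at each position in order: 0 ✓, 1 ✓.
At position 2 the labels are {crit1, wait1} and the next position 3 has {}, so wait1 → ○wait2 is false there. This is the first violation.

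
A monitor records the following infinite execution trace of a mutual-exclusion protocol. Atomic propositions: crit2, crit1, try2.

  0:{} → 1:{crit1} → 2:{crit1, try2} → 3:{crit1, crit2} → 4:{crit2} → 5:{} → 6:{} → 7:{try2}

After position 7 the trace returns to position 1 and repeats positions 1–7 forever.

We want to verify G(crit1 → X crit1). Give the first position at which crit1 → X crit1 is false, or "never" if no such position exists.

3

Check crit1 → X crit1 at each position in order: 0 ✓, 1 ✓, 2 ✓.
At position 3 the labels are {crit1, crit2} and the next position 4 has {crit2}, so crit1 → X crit1 is false there. This is the first violation.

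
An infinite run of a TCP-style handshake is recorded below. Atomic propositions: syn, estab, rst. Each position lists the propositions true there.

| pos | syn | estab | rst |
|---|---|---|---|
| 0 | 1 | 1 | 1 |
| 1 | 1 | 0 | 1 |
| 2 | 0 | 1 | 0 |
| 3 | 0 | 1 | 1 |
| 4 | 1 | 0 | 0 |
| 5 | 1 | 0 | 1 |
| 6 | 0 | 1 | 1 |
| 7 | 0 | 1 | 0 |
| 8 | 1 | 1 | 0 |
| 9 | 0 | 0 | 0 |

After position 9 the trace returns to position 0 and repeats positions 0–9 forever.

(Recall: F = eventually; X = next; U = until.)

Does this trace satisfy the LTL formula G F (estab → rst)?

Yes

F (estab → rst) holds at every position 0..9, and those are all positions ever visited, so G F (estab → rst) holds.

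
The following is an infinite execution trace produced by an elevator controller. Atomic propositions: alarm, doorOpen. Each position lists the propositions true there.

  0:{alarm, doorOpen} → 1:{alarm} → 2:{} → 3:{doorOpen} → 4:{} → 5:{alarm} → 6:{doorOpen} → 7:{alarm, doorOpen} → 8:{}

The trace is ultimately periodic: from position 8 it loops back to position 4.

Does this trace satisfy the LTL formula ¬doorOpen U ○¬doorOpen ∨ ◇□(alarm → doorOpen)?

Walking from position 0: ○¬doorOpen first holds at position 0, and ¬doorOpen holds at every earlier position along the way, so ¬doorOpen U ○¬doorOpen holds.
□(alarm → doorOpen) is false at every position 0..8, so it never becomes true and ◇□(alarm → doorOpen) fails.
At position 0: ¬doorOpen U ○¬doorOpen is true; ◇□(alarm → doorOpen) is false; so ¬doorOpen U ○¬doorOpen ∨ ◇□(alarm → doorOpen) is true.

Yes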